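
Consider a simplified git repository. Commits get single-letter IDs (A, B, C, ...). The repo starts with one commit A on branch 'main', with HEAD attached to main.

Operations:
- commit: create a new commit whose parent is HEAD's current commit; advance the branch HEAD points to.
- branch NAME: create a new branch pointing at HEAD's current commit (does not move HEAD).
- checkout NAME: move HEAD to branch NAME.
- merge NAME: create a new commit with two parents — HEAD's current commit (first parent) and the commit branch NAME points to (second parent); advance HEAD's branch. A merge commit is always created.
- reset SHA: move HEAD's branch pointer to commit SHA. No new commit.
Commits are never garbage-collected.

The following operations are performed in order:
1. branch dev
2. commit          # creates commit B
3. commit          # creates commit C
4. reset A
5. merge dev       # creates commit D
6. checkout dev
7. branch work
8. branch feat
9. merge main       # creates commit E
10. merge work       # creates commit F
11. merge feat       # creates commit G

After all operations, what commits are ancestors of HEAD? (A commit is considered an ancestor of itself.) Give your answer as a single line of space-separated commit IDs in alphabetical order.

After op 1 (branch): HEAD=main@A [dev=A main=A]
After op 2 (commit): HEAD=main@B [dev=A main=B]
After op 3 (commit): HEAD=main@C [dev=A main=C]
After op 4 (reset): HEAD=main@A [dev=A main=A]
After op 5 (merge): HEAD=main@D [dev=A main=D]
After op 6 (checkout): HEAD=dev@A [dev=A main=D]
After op 7 (branch): HEAD=dev@A [dev=A main=D work=A]
After op 8 (branch): HEAD=dev@A [dev=A feat=A main=D work=A]
After op 9 (merge): HEAD=dev@E [dev=E feat=A main=D work=A]
After op 10 (merge): HEAD=dev@F [dev=F feat=A main=D work=A]
After op 11 (merge): HEAD=dev@G [dev=G feat=A main=D work=A]

Answer: A D E F G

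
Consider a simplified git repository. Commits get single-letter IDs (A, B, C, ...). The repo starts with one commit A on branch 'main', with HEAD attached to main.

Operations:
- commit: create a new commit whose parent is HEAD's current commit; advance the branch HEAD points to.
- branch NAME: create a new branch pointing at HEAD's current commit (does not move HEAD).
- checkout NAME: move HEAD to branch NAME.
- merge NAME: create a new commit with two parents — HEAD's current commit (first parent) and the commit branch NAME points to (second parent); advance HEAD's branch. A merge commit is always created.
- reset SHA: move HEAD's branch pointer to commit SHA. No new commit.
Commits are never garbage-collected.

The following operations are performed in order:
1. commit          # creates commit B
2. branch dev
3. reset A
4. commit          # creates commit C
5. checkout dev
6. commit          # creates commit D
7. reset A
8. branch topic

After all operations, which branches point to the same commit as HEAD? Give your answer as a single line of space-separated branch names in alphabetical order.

After op 1 (commit): HEAD=main@B [main=B]
After op 2 (branch): HEAD=main@B [dev=B main=B]
After op 3 (reset): HEAD=main@A [dev=B main=A]
After op 4 (commit): HEAD=main@C [dev=B main=C]
After op 5 (checkout): HEAD=dev@B [dev=B main=C]
After op 6 (commit): HEAD=dev@D [dev=D main=C]
After op 7 (reset): HEAD=dev@A [dev=A main=C]
After op 8 (branch): HEAD=dev@A [dev=A main=C topic=A]

Answer: dev topic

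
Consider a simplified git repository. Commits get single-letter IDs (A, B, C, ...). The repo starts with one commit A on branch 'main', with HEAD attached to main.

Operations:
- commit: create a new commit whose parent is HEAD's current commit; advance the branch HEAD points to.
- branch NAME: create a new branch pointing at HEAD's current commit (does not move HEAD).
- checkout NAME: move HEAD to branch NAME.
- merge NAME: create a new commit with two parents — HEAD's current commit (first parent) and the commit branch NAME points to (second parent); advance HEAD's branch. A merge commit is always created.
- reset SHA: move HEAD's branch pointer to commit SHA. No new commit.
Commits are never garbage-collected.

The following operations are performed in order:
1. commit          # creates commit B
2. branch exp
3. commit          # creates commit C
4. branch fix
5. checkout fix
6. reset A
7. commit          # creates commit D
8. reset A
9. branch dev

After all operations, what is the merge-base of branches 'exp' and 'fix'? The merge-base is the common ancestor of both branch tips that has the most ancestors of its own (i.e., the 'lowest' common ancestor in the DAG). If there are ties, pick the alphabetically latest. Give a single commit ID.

Answer: A

Derivation:
After op 1 (commit): HEAD=main@B [main=B]
After op 2 (branch): HEAD=main@B [exp=B main=B]
After op 3 (commit): HEAD=main@C [exp=B main=C]
After op 4 (branch): HEAD=main@C [exp=B fix=C main=C]
After op 5 (checkout): HEAD=fix@C [exp=B fix=C main=C]
After op 6 (reset): HEAD=fix@A [exp=B fix=A main=C]
After op 7 (commit): HEAD=fix@D [exp=B fix=D main=C]
After op 8 (reset): HEAD=fix@A [exp=B fix=A main=C]
After op 9 (branch): HEAD=fix@A [dev=A exp=B fix=A main=C]
ancestors(exp=B): ['A', 'B']
ancestors(fix=A): ['A']
common: ['A']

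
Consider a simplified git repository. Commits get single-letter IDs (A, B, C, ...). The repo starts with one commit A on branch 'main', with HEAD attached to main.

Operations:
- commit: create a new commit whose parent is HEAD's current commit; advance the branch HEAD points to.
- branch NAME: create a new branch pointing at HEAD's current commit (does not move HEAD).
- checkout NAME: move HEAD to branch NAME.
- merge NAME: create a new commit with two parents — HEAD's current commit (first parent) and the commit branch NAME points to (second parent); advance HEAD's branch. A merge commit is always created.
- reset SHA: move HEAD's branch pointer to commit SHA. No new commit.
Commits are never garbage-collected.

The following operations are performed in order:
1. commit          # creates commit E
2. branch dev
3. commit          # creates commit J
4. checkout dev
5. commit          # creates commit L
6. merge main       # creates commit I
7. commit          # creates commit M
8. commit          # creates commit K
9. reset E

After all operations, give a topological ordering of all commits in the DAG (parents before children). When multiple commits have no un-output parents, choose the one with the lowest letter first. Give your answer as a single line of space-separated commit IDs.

Answer: A E J L I M K

Derivation:
After op 1 (commit): HEAD=main@E [main=E]
After op 2 (branch): HEAD=main@E [dev=E main=E]
After op 3 (commit): HEAD=main@J [dev=E main=J]
After op 4 (checkout): HEAD=dev@E [dev=E main=J]
After op 5 (commit): HEAD=dev@L [dev=L main=J]
After op 6 (merge): HEAD=dev@I [dev=I main=J]
After op 7 (commit): HEAD=dev@M [dev=M main=J]
After op 8 (commit): HEAD=dev@K [dev=K main=J]
After op 9 (reset): HEAD=dev@E [dev=E main=J]
commit A: parents=[]
commit E: parents=['A']
commit I: parents=['L', 'J']
commit J: parents=['E']
commit K: parents=['M']
commit L: parents=['E']
commit M: parents=['I']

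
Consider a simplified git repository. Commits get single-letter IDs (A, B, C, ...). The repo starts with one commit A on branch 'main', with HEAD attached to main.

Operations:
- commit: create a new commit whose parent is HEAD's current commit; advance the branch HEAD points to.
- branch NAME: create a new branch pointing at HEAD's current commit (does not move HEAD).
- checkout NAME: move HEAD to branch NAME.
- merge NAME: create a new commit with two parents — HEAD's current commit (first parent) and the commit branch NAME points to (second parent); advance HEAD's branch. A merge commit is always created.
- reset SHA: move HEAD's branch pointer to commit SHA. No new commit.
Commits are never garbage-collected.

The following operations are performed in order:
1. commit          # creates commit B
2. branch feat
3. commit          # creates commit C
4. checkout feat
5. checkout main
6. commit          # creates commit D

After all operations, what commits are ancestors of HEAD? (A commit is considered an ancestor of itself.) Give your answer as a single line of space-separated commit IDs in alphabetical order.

After op 1 (commit): HEAD=main@B [main=B]
After op 2 (branch): HEAD=main@B [feat=B main=B]
After op 3 (commit): HEAD=main@C [feat=B main=C]
After op 4 (checkout): HEAD=feat@B [feat=B main=C]
After op 5 (checkout): HEAD=main@C [feat=B main=C]
After op 6 (commit): HEAD=main@D [feat=B main=D]

Answer: A B C D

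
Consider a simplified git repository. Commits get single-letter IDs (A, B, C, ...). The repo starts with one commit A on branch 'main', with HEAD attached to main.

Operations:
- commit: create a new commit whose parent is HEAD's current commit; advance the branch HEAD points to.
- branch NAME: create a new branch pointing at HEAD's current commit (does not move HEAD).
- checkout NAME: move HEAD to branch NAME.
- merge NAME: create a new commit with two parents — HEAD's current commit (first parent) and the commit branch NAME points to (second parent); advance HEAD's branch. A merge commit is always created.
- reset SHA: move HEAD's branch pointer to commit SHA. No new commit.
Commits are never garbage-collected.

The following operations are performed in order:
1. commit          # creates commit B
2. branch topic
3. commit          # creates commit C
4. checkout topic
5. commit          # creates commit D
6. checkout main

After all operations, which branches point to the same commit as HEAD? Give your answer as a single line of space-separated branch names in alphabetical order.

Answer: main

Derivation:
After op 1 (commit): HEAD=main@B [main=B]
After op 2 (branch): HEAD=main@B [main=B topic=B]
After op 3 (commit): HEAD=main@C [main=C topic=B]
After op 4 (checkout): HEAD=topic@B [main=C topic=B]
After op 5 (commit): HEAD=topic@D [main=C topic=D]
After op 6 (checkout): HEAD=main@C [main=C topic=D]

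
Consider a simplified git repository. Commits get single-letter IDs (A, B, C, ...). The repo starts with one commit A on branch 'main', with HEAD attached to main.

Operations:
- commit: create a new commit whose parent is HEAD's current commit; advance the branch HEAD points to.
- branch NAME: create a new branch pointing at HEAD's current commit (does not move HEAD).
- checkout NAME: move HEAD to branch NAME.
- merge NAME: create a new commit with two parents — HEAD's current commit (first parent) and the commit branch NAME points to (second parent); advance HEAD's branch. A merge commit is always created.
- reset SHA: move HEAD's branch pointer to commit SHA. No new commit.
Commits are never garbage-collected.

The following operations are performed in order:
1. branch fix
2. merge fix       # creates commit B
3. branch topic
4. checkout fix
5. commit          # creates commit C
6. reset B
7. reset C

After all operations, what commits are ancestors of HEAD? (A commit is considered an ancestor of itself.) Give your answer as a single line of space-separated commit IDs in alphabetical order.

Answer: A C

Derivation:
After op 1 (branch): HEAD=main@A [fix=A main=A]
After op 2 (merge): HEAD=main@B [fix=A main=B]
After op 3 (branch): HEAD=main@B [fix=A main=B topic=B]
After op 4 (checkout): HEAD=fix@A [fix=A main=B topic=B]
After op 5 (commit): HEAD=fix@C [fix=C main=B topic=B]
After op 6 (reset): HEAD=fix@B [fix=B main=B topic=B]
After op 7 (reset): HEAD=fix@C [fix=C main=B topic=B]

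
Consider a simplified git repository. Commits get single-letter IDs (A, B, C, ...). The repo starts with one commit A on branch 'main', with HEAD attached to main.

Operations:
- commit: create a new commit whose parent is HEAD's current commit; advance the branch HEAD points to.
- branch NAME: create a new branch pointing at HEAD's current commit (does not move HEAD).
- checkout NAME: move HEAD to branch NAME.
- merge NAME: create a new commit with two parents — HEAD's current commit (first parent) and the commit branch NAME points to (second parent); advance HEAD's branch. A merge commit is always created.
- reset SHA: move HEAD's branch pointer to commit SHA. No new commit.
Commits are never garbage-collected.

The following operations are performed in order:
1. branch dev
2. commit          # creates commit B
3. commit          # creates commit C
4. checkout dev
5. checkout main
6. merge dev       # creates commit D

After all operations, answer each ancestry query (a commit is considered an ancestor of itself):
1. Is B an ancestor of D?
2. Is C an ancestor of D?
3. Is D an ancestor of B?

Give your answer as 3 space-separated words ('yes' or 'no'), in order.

Answer: yes yes no

Derivation:
After op 1 (branch): HEAD=main@A [dev=A main=A]
After op 2 (commit): HEAD=main@B [dev=A main=B]
After op 3 (commit): HEAD=main@C [dev=A main=C]
After op 4 (checkout): HEAD=dev@A [dev=A main=C]
After op 5 (checkout): HEAD=main@C [dev=A main=C]
After op 6 (merge): HEAD=main@D [dev=A main=D]
ancestors(D) = {A,B,C,D}; B in? yes
ancestors(D) = {A,B,C,D}; C in? yes
ancestors(B) = {A,B}; D in? no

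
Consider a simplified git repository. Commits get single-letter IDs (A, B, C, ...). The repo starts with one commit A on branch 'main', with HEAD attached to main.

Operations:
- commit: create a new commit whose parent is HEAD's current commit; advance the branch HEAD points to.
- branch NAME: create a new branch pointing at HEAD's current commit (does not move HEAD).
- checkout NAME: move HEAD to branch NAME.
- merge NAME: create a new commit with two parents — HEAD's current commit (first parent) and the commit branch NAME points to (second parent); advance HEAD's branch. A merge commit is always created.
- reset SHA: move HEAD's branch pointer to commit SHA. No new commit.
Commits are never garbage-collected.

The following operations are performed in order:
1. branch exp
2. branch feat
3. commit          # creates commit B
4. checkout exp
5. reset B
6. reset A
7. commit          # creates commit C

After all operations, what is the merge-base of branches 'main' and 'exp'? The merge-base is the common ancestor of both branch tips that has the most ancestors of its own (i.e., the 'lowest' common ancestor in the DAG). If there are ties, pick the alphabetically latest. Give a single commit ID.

Answer: A

Derivation:
After op 1 (branch): HEAD=main@A [exp=A main=A]
After op 2 (branch): HEAD=main@A [exp=A feat=A main=A]
After op 3 (commit): HEAD=main@B [exp=A feat=A main=B]
After op 4 (checkout): HEAD=exp@A [exp=A feat=A main=B]
After op 5 (reset): HEAD=exp@B [exp=B feat=A main=B]
After op 6 (reset): HEAD=exp@A [exp=A feat=A main=B]
After op 7 (commit): HEAD=exp@C [exp=C feat=A main=B]
ancestors(main=B): ['A', 'B']
ancestors(exp=C): ['A', 'C']
common: ['A']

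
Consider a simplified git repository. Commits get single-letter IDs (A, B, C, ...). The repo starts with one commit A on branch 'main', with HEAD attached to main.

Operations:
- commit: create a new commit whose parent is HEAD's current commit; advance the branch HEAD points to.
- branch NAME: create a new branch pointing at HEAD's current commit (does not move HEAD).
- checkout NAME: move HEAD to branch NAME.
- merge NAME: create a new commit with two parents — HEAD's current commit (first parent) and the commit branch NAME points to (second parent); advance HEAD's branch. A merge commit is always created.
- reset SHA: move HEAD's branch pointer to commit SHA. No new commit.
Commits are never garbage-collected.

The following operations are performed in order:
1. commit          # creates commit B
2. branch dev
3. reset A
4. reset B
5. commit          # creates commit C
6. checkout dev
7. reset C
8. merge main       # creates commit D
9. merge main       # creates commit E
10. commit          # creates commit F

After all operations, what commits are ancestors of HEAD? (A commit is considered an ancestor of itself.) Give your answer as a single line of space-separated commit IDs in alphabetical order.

After op 1 (commit): HEAD=main@B [main=B]
After op 2 (branch): HEAD=main@B [dev=B main=B]
After op 3 (reset): HEAD=main@A [dev=B main=A]
After op 4 (reset): HEAD=main@B [dev=B main=B]
After op 5 (commit): HEAD=main@C [dev=B main=C]
After op 6 (checkout): HEAD=dev@B [dev=B main=C]
After op 7 (reset): HEAD=dev@C [dev=C main=C]
After op 8 (merge): HEAD=dev@D [dev=D main=C]
After op 9 (merge): HEAD=dev@E [dev=E main=C]
After op 10 (commit): HEAD=dev@F [dev=F main=C]

Answer: A B C D E F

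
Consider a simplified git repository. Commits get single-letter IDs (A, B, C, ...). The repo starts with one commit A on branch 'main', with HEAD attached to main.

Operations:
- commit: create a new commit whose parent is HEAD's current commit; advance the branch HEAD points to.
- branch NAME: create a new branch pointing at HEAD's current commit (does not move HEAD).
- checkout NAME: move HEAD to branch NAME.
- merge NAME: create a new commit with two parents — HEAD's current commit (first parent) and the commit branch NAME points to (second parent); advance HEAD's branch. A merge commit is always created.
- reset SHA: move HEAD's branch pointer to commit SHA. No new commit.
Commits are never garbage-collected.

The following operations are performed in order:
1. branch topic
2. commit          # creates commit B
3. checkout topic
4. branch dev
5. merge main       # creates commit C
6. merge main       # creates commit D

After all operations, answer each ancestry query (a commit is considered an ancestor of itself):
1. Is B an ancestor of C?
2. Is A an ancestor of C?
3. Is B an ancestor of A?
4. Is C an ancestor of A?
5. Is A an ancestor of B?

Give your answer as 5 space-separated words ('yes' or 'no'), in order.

After op 1 (branch): HEAD=main@A [main=A topic=A]
After op 2 (commit): HEAD=main@B [main=B topic=A]
After op 3 (checkout): HEAD=topic@A [main=B topic=A]
After op 4 (branch): HEAD=topic@A [dev=A main=B topic=A]
After op 5 (merge): HEAD=topic@C [dev=A main=B topic=C]
After op 6 (merge): HEAD=topic@D [dev=A main=B topic=D]
ancestors(C) = {A,B,C}; B in? yes
ancestors(C) = {A,B,C}; A in? yes
ancestors(A) = {A}; B in? no
ancestors(A) = {A}; C in? no
ancestors(B) = {A,B}; A in? yes

Answer: yes yes no no yes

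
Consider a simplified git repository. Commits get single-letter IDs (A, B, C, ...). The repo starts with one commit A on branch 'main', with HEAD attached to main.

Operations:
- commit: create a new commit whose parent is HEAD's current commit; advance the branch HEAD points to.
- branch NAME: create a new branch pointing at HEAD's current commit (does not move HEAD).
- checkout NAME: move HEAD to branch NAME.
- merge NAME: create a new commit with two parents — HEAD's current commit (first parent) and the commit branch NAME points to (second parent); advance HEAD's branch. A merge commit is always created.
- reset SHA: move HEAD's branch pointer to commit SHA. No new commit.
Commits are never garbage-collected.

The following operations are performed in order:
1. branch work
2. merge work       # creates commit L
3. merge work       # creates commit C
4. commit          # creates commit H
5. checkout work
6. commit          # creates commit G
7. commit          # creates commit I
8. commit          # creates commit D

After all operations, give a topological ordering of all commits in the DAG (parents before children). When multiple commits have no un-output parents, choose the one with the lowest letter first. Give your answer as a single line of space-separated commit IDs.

Answer: A G I D L C H

Derivation:
After op 1 (branch): HEAD=main@A [main=A work=A]
After op 2 (merge): HEAD=main@L [main=L work=A]
After op 3 (merge): HEAD=main@C [main=C work=A]
After op 4 (commit): HEAD=main@H [main=H work=A]
After op 5 (checkout): HEAD=work@A [main=H work=A]
After op 6 (commit): HEAD=work@G [main=H work=G]
After op 7 (commit): HEAD=work@I [main=H work=I]
After op 8 (commit): HEAD=work@D [main=H work=D]
commit A: parents=[]
commit C: parents=['L', 'A']
commit D: parents=['I']
commit G: parents=['A']
commit H: parents=['C']
commit I: parents=['G']
commit L: parents=['A', 'A']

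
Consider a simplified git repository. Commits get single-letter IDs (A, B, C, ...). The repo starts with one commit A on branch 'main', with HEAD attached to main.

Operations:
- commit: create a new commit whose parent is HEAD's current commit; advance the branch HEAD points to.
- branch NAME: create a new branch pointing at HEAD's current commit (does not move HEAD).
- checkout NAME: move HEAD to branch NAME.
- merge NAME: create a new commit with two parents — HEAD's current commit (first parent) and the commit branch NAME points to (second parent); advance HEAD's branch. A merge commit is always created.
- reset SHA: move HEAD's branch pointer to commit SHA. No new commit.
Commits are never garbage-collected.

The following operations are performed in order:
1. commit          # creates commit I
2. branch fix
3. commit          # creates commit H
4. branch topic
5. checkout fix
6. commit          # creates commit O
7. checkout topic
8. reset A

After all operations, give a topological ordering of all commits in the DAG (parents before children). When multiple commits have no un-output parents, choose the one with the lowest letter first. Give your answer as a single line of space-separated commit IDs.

After op 1 (commit): HEAD=main@I [main=I]
After op 2 (branch): HEAD=main@I [fix=I main=I]
After op 3 (commit): HEAD=main@H [fix=I main=H]
After op 4 (branch): HEAD=main@H [fix=I main=H topic=H]
After op 5 (checkout): HEAD=fix@I [fix=I main=H topic=H]
After op 6 (commit): HEAD=fix@O [fix=O main=H topic=H]
After op 7 (checkout): HEAD=topic@H [fix=O main=H topic=H]
After op 8 (reset): HEAD=topic@A [fix=O main=H topic=A]
commit A: parents=[]
commit H: parents=['I']
commit I: parents=['A']
commit O: parents=['I']

Answer: A I H O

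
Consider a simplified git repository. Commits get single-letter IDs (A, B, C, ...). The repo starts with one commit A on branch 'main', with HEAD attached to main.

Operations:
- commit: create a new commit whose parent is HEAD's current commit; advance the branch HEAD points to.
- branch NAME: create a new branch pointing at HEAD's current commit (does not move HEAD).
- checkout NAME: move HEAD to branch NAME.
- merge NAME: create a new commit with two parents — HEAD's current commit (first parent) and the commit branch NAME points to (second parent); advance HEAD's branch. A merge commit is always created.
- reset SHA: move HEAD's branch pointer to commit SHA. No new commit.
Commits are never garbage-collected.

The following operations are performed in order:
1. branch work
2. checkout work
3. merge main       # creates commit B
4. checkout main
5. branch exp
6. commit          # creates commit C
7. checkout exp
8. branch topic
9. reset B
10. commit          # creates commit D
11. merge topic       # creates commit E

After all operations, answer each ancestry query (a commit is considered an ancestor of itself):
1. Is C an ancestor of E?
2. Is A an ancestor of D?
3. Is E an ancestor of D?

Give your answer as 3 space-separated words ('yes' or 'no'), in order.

Answer: no yes no

Derivation:
After op 1 (branch): HEAD=main@A [main=A work=A]
After op 2 (checkout): HEAD=work@A [main=A work=A]
After op 3 (merge): HEAD=work@B [main=A work=B]
After op 4 (checkout): HEAD=main@A [main=A work=B]
After op 5 (branch): HEAD=main@A [exp=A main=A work=B]
After op 6 (commit): HEAD=main@C [exp=A main=C work=B]
After op 7 (checkout): HEAD=exp@A [exp=A main=C work=B]
After op 8 (branch): HEAD=exp@A [exp=A main=C topic=A work=B]
After op 9 (reset): HEAD=exp@B [exp=B main=C topic=A work=B]
After op 10 (commit): HEAD=exp@D [exp=D main=C topic=A work=B]
After op 11 (merge): HEAD=exp@E [exp=E main=C topic=A work=B]
ancestors(E) = {A,B,D,E}; C in? no
ancestors(D) = {A,B,D}; A in? yes
ancestors(D) = {A,B,D}; E in? no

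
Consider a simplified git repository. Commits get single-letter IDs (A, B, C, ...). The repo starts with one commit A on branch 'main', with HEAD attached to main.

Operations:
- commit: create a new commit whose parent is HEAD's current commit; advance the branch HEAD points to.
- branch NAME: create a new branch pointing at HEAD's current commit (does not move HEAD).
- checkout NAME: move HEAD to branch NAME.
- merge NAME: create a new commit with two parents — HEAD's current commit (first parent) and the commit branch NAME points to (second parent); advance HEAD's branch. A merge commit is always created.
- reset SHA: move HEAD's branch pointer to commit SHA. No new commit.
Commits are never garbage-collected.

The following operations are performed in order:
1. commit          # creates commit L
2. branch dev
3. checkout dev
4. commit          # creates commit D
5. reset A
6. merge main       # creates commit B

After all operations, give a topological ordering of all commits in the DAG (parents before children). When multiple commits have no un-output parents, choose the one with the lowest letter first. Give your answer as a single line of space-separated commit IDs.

After op 1 (commit): HEAD=main@L [main=L]
After op 2 (branch): HEAD=main@L [dev=L main=L]
After op 3 (checkout): HEAD=dev@L [dev=L main=L]
After op 4 (commit): HEAD=dev@D [dev=D main=L]
After op 5 (reset): HEAD=dev@A [dev=A main=L]
After op 6 (merge): HEAD=dev@B [dev=B main=L]
commit A: parents=[]
commit B: parents=['A', 'L']
commit D: parents=['L']
commit L: parents=['A']

Answer: A L B D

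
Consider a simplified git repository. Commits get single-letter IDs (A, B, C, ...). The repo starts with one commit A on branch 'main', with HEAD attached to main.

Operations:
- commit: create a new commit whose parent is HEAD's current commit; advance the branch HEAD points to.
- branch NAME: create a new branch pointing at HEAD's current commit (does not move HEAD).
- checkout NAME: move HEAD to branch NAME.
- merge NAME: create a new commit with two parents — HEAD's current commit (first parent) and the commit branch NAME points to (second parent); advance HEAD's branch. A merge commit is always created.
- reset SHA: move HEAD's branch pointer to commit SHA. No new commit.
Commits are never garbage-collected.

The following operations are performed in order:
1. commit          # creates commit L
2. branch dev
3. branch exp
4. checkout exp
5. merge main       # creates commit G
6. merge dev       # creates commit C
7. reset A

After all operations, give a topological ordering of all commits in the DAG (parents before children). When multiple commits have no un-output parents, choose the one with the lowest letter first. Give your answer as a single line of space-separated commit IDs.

Answer: A L G C

Derivation:
After op 1 (commit): HEAD=main@L [main=L]
After op 2 (branch): HEAD=main@L [dev=L main=L]
After op 3 (branch): HEAD=main@L [dev=L exp=L main=L]
After op 4 (checkout): HEAD=exp@L [dev=L exp=L main=L]
After op 5 (merge): HEAD=exp@G [dev=L exp=G main=L]
After op 6 (merge): HEAD=exp@C [dev=L exp=C main=L]
After op 7 (reset): HEAD=exp@A [dev=L exp=A main=L]
commit A: parents=[]
commit C: parents=['G', 'L']
commit G: parents=['L', 'L']
commit L: parents=['A']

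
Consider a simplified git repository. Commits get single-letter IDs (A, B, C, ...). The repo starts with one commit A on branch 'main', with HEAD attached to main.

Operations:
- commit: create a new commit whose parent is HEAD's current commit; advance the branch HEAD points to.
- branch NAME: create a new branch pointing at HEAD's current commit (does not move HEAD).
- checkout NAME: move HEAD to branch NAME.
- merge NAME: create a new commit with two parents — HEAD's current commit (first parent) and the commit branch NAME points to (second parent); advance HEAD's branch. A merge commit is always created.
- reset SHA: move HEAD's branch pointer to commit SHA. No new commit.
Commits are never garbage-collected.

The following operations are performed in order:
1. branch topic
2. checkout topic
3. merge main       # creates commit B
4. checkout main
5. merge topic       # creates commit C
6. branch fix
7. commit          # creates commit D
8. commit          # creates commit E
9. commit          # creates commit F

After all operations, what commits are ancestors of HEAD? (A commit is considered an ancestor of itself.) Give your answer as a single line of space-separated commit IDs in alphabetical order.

After op 1 (branch): HEAD=main@A [main=A topic=A]
After op 2 (checkout): HEAD=topic@A [main=A topic=A]
After op 3 (merge): HEAD=topic@B [main=A topic=B]
After op 4 (checkout): HEAD=main@A [main=A topic=B]
After op 5 (merge): HEAD=main@C [main=C topic=B]
After op 6 (branch): HEAD=main@C [fix=C main=C topic=B]
After op 7 (commit): HEAD=main@D [fix=C main=D topic=B]
After op 8 (commit): HEAD=main@E [fix=C main=E topic=B]
After op 9 (commit): HEAD=main@F [fix=C main=F topic=B]

Answer: A B C D E F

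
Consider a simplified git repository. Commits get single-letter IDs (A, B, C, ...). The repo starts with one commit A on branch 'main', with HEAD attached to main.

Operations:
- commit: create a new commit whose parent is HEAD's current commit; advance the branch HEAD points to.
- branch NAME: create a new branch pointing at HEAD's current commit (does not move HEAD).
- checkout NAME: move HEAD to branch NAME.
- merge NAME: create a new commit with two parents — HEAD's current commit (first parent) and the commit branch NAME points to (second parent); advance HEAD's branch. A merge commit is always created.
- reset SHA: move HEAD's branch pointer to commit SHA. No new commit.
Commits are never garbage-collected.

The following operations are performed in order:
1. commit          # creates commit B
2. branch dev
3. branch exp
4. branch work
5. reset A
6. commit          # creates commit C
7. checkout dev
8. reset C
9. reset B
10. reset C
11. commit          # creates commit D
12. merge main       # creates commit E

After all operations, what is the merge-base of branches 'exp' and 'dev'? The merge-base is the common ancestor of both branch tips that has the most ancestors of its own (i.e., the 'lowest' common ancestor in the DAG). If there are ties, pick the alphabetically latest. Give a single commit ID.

Answer: A

Derivation:
After op 1 (commit): HEAD=main@B [main=B]
After op 2 (branch): HEAD=main@B [dev=B main=B]
After op 3 (branch): HEAD=main@B [dev=B exp=B main=B]
After op 4 (branch): HEAD=main@B [dev=B exp=B main=B work=B]
After op 5 (reset): HEAD=main@A [dev=B exp=B main=A work=B]
After op 6 (commit): HEAD=main@C [dev=B exp=B main=C work=B]
After op 7 (checkout): HEAD=dev@B [dev=B exp=B main=C work=B]
After op 8 (reset): HEAD=dev@C [dev=C exp=B main=C work=B]
After op 9 (reset): HEAD=dev@B [dev=B exp=B main=C work=B]
After op 10 (reset): HEAD=dev@C [dev=C exp=B main=C work=B]
After op 11 (commit): HEAD=dev@D [dev=D exp=B main=C work=B]
After op 12 (merge): HEAD=dev@E [dev=E exp=B main=C work=B]
ancestors(exp=B): ['A', 'B']
ancestors(dev=E): ['A', 'C', 'D', 'E']
common: ['A']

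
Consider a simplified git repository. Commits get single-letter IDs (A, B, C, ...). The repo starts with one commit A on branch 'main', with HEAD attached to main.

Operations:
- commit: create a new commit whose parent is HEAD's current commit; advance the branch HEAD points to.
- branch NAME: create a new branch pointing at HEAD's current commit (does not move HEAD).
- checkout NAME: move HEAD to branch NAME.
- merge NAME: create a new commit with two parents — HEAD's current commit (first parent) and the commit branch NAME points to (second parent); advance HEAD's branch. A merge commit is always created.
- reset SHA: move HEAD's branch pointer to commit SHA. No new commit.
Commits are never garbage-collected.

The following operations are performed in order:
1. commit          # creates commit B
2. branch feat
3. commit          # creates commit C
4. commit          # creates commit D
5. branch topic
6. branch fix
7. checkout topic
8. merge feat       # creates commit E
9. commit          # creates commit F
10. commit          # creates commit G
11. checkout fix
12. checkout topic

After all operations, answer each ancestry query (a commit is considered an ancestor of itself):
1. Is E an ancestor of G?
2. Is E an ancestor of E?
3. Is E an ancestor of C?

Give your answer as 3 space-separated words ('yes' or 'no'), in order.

Answer: yes yes no

Derivation:
After op 1 (commit): HEAD=main@B [main=B]
After op 2 (branch): HEAD=main@B [feat=B main=B]
After op 3 (commit): HEAD=main@C [feat=B main=C]
After op 4 (commit): HEAD=main@D [feat=B main=D]
After op 5 (branch): HEAD=main@D [feat=B main=D topic=D]
After op 6 (branch): HEAD=main@D [feat=B fix=D main=D topic=D]
After op 7 (checkout): HEAD=topic@D [feat=B fix=D main=D topic=D]
After op 8 (merge): HEAD=topic@E [feat=B fix=D main=D topic=E]
After op 9 (commit): HEAD=topic@F [feat=B fix=D main=D topic=F]
After op 10 (commit): HEAD=topic@G [feat=B fix=D main=D topic=G]
After op 11 (checkout): HEAD=fix@D [feat=B fix=D main=D topic=G]
After op 12 (checkout): HEAD=topic@G [feat=B fix=D main=D topic=G]
ancestors(G) = {A,B,C,D,E,F,G}; E in? yes
ancestors(E) = {A,B,C,D,E}; E in? yes
ancestors(C) = {A,B,C}; E in? no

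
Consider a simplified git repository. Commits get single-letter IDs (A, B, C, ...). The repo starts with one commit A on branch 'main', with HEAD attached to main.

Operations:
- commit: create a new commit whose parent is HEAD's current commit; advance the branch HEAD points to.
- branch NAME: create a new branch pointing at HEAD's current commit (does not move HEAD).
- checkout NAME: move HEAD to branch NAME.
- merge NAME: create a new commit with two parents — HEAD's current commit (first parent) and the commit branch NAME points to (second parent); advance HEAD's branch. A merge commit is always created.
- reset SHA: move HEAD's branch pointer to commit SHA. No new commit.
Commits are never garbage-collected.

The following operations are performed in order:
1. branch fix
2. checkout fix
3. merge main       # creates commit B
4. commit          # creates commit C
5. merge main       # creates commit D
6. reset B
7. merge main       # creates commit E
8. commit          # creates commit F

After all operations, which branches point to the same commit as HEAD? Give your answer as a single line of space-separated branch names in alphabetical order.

After op 1 (branch): HEAD=main@A [fix=A main=A]
After op 2 (checkout): HEAD=fix@A [fix=A main=A]
After op 3 (merge): HEAD=fix@B [fix=B main=A]
After op 4 (commit): HEAD=fix@C [fix=C main=A]
After op 5 (merge): HEAD=fix@D [fix=D main=A]
After op 6 (reset): HEAD=fix@B [fix=B main=A]
After op 7 (merge): HEAD=fix@E [fix=E main=A]
After op 8 (commit): HEAD=fix@F [fix=F main=A]

Answer: fix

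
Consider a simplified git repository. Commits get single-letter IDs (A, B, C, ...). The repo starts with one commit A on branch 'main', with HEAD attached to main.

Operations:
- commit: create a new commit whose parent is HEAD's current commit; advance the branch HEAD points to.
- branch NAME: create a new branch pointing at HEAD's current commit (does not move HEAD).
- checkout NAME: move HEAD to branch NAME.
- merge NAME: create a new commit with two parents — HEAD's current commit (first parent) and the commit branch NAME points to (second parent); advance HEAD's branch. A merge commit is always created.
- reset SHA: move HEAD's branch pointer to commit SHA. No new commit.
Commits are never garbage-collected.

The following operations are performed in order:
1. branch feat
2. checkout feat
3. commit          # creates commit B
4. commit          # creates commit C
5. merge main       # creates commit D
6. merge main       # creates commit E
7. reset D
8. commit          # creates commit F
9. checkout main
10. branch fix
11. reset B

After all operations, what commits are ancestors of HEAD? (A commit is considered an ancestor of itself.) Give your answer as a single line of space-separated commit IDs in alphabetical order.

After op 1 (branch): HEAD=main@A [feat=A main=A]
After op 2 (checkout): HEAD=feat@A [feat=A main=A]
After op 3 (commit): HEAD=feat@B [feat=B main=A]
After op 4 (commit): HEAD=feat@C [feat=C main=A]
After op 5 (merge): HEAD=feat@D [feat=D main=A]
After op 6 (merge): HEAD=feat@E [feat=E main=A]
After op 7 (reset): HEAD=feat@D [feat=D main=A]
After op 8 (commit): HEAD=feat@F [feat=F main=A]
After op 9 (checkout): HEAD=main@A [feat=F main=A]
After op 10 (branch): HEAD=main@A [feat=F fix=A main=A]
After op 11 (reset): HEAD=main@B [feat=F fix=A main=B]

Answer: A B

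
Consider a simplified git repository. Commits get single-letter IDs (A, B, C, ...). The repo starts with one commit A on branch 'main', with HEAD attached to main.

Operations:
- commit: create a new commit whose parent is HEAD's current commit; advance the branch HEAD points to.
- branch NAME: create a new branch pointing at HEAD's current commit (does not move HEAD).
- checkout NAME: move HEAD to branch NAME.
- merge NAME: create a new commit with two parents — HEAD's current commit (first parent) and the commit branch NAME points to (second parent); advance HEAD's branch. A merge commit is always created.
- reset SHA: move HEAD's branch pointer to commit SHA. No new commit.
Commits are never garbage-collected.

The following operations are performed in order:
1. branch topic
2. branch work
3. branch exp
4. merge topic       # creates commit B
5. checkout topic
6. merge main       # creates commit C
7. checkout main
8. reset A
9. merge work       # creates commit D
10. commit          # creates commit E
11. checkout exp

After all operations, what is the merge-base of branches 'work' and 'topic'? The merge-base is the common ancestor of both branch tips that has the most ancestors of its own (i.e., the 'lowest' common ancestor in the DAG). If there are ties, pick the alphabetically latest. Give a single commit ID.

Answer: A

Derivation:
After op 1 (branch): HEAD=main@A [main=A topic=A]
After op 2 (branch): HEAD=main@A [main=A topic=A work=A]
After op 3 (branch): HEAD=main@A [exp=A main=A topic=A work=A]
After op 4 (merge): HEAD=main@B [exp=A main=B topic=A work=A]
After op 5 (checkout): HEAD=topic@A [exp=A main=B topic=A work=A]
After op 6 (merge): HEAD=topic@C [exp=A main=B topic=C work=A]
After op 7 (checkout): HEAD=main@B [exp=A main=B topic=C work=A]
After op 8 (reset): HEAD=main@A [exp=A main=A topic=C work=A]
After op 9 (merge): HEAD=main@D [exp=A main=D topic=C work=A]
After op 10 (commit): HEAD=main@E [exp=A main=E topic=C work=A]
After op 11 (checkout): HEAD=exp@A [exp=A main=E topic=C work=A]
ancestors(work=A): ['A']
ancestors(topic=C): ['A', 'B', 'C']
common: ['A']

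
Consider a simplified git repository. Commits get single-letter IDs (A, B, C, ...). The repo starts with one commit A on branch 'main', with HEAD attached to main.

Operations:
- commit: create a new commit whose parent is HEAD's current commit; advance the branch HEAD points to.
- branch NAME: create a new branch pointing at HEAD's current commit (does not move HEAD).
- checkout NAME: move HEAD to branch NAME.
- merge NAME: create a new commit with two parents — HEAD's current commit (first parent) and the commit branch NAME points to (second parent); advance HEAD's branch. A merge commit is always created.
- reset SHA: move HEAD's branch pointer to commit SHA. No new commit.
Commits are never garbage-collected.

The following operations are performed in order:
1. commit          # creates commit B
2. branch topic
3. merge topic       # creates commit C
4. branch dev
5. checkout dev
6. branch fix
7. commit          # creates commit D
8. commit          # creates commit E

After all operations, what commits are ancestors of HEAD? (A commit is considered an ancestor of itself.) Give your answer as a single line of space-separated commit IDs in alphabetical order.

Answer: A B C D E

Derivation:
After op 1 (commit): HEAD=main@B [main=B]
After op 2 (branch): HEAD=main@B [main=B topic=B]
After op 3 (merge): HEAD=main@C [main=C topic=B]
After op 4 (branch): HEAD=main@C [dev=C main=C topic=B]
After op 5 (checkout): HEAD=dev@C [dev=C main=C topic=B]
After op 6 (branch): HEAD=dev@C [dev=C fix=C main=C topic=B]
After op 7 (commit): HEAD=dev@D [dev=D fix=C main=C topic=B]
After op 8 (commit): HEAD=dev@E [dev=E fix=C main=C topic=B]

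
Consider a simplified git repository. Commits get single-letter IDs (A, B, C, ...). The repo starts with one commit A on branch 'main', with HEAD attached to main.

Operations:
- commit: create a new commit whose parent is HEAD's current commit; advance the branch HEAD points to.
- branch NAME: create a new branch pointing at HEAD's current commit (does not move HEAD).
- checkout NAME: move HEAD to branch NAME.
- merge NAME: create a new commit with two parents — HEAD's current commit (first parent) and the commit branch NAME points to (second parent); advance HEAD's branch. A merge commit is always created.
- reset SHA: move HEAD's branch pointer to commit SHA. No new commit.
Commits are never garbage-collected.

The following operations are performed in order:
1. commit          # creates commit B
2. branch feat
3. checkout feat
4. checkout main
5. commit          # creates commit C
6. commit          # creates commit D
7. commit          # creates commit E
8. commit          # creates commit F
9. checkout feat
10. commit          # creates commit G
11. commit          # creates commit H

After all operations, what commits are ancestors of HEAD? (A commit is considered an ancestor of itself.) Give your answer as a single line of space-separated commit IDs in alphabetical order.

Answer: A B G H

Derivation:
After op 1 (commit): HEAD=main@B [main=B]
After op 2 (branch): HEAD=main@B [feat=B main=B]
After op 3 (checkout): HEAD=feat@B [feat=B main=B]
After op 4 (checkout): HEAD=main@B [feat=B main=B]
After op 5 (commit): HEAD=main@C [feat=B main=C]
After op 6 (commit): HEAD=main@D [feat=B main=D]
After op 7 (commit): HEAD=main@E [feat=B main=E]
After op 8 (commit): HEAD=main@F [feat=B main=F]
After op 9 (checkout): HEAD=feat@B [feat=B main=F]
After op 10 (commit): HEAD=feat@G [feat=G main=F]
After op 11 (commit): HEAD=feat@H [feat=H main=F]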